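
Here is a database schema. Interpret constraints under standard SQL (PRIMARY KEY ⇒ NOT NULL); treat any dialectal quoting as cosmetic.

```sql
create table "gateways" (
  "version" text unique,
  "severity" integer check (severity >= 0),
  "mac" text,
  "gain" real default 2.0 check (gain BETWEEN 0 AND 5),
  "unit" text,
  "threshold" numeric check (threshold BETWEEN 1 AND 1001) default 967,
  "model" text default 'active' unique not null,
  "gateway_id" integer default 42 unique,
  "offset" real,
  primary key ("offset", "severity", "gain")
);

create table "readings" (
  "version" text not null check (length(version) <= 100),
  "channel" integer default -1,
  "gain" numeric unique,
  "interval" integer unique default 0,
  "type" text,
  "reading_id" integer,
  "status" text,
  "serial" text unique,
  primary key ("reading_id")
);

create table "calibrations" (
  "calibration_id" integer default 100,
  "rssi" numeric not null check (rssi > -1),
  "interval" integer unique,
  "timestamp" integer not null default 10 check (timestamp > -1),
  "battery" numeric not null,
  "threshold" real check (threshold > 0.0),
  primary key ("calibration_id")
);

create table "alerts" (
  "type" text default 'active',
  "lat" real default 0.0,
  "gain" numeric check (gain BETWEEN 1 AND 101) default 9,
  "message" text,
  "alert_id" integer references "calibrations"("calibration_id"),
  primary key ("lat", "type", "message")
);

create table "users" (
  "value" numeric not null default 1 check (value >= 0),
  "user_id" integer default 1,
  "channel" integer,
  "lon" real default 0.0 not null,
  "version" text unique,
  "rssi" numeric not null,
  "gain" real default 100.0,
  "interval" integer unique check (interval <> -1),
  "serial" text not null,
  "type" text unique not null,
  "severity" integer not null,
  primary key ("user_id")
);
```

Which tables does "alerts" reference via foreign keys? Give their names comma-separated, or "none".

- alert_id REFERENCES calibrations(calibration_id).

calibrations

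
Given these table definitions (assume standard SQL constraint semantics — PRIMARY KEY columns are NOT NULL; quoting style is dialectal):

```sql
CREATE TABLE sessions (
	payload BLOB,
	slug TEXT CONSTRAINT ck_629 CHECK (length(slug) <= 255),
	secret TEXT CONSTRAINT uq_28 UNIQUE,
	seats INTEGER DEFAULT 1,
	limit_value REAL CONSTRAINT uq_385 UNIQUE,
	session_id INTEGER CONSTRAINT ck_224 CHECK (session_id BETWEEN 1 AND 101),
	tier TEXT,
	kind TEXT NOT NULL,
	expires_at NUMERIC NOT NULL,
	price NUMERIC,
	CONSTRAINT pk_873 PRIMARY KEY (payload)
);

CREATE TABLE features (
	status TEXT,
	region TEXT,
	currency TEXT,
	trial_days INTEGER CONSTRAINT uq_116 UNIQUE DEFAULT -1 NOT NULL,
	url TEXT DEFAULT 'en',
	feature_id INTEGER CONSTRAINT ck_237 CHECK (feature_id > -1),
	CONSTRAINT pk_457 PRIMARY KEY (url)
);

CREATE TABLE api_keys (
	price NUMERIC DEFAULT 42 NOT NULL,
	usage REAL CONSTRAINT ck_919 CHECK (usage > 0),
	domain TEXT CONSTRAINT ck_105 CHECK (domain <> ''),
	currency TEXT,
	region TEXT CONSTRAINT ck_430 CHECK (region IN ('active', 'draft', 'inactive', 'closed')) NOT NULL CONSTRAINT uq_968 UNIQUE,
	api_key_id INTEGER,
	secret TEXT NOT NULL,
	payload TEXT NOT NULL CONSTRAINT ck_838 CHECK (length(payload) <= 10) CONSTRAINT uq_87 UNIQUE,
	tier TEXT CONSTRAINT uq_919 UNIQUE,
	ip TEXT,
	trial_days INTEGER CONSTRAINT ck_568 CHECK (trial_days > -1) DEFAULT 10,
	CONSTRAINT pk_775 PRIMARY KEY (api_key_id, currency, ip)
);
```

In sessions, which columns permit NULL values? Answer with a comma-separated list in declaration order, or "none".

- payload: part of the PRIMARY KEY, which implies NOT NULL → not nullable.
- slug: CHECK does not forbid NULL (a CHECK constraint passes when its expression is NULL) → nullable.
- secret: UNIQUE does not imply NOT NULL → nullable.
- seats: DEFAULT only fills an omitted column; an explicit NULL is still allowed → nullable.
- limit_value: UNIQUE does not imply NOT NULL → nullable.
- session_id: CHECK does not forbid NULL (a CHECK constraint passes when its expression is NULL) → nullable.
- tier: no NOT NULL constraint applies → nullable.
- kind: declared NOT NULL → not nullable.
- expires_at: declared NOT NULL → not nullable.
- price: no NOT NULL constraint applies → nullable.

slug, secret, seats, limit_value, session_id, tier, price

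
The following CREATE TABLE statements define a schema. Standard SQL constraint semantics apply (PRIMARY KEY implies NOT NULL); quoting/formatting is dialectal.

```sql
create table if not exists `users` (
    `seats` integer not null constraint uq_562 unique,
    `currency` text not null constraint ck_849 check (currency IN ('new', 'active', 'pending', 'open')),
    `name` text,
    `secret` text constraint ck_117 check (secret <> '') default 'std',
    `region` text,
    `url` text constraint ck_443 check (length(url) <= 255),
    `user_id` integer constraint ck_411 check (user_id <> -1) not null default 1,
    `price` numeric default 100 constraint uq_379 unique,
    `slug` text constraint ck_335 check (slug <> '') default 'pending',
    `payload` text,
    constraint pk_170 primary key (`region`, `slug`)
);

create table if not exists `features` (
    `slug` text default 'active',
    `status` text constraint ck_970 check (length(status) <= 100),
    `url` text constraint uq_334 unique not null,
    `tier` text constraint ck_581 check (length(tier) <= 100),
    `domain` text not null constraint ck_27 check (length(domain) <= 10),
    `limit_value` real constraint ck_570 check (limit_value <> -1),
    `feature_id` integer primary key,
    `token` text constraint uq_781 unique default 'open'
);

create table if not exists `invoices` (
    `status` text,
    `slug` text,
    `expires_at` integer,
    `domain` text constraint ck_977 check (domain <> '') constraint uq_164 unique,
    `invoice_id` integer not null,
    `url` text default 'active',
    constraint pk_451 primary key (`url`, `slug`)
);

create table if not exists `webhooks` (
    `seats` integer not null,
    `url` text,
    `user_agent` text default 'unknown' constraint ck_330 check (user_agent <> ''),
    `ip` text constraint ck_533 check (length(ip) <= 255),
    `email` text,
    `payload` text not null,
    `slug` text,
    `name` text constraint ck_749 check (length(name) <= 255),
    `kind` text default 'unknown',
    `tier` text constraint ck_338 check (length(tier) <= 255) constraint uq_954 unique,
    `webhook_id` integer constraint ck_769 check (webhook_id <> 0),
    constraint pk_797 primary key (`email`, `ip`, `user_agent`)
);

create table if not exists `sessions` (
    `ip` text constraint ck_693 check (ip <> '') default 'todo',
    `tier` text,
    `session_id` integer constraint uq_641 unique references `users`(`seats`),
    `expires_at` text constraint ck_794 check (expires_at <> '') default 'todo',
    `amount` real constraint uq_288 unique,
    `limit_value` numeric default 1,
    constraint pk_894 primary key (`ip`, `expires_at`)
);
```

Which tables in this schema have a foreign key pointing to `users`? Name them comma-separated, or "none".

sessions

- sessions.session_id references users(seats).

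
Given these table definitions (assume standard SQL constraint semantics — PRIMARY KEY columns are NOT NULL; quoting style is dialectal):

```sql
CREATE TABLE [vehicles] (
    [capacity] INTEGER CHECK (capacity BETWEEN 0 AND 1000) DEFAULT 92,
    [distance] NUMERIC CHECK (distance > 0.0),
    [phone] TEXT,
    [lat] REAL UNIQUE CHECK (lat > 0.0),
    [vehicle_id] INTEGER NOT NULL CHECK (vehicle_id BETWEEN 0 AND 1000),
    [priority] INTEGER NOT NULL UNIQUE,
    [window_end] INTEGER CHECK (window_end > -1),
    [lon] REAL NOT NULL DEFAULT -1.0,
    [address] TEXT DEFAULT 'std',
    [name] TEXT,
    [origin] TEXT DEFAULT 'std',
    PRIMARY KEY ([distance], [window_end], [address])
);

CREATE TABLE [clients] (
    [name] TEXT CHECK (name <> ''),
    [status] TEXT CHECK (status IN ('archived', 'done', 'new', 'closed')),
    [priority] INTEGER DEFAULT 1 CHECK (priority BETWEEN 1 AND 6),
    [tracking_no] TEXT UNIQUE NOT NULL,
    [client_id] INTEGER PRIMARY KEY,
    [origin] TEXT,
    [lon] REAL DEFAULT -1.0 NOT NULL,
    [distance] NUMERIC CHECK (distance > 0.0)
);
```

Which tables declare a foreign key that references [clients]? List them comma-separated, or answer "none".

No REFERENCES clause anywhere in the schema names clients.

none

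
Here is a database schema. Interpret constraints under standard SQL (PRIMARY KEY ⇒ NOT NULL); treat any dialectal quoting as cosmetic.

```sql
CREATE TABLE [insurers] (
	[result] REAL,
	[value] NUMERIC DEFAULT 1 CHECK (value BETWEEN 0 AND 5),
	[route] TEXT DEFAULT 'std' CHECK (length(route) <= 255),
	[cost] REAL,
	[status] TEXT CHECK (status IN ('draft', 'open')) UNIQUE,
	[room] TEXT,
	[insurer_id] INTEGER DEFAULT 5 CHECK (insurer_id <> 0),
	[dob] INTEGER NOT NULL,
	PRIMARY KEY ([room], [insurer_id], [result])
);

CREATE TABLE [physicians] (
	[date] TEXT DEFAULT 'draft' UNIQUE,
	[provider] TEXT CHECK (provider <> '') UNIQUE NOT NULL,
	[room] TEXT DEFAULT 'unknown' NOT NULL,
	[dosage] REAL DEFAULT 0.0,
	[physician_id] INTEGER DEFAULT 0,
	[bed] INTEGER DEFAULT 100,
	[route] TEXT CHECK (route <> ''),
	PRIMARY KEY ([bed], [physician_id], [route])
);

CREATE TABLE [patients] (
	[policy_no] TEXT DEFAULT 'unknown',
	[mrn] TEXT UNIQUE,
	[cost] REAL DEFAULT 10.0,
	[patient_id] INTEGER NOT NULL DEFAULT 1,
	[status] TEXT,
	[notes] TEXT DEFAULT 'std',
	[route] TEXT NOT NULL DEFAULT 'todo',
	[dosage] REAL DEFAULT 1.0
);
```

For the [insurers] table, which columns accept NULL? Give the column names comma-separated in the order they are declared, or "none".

value, route, cost, status

- result: part of the PRIMARY KEY, which implies NOT NULL → not nullable.
- value: CHECK does not forbid NULL (a CHECK constraint passes when its expression is NULL) → nullable.
- route: CHECK does not forbid NULL (a CHECK constraint passes when its expression is NULL) → nullable.
- cost: no NOT NULL constraint applies → nullable.
- status: CHECK does not forbid NULL (a CHECK constraint passes when its expression is NULL) → nullable.
- room: part of the PRIMARY KEY, which implies NOT NULL → not nullable.
- insurer_id: part of the PRIMARY KEY, which implies NOT NULL → not nullable.
- dob: declared NOT NULL → not nullable.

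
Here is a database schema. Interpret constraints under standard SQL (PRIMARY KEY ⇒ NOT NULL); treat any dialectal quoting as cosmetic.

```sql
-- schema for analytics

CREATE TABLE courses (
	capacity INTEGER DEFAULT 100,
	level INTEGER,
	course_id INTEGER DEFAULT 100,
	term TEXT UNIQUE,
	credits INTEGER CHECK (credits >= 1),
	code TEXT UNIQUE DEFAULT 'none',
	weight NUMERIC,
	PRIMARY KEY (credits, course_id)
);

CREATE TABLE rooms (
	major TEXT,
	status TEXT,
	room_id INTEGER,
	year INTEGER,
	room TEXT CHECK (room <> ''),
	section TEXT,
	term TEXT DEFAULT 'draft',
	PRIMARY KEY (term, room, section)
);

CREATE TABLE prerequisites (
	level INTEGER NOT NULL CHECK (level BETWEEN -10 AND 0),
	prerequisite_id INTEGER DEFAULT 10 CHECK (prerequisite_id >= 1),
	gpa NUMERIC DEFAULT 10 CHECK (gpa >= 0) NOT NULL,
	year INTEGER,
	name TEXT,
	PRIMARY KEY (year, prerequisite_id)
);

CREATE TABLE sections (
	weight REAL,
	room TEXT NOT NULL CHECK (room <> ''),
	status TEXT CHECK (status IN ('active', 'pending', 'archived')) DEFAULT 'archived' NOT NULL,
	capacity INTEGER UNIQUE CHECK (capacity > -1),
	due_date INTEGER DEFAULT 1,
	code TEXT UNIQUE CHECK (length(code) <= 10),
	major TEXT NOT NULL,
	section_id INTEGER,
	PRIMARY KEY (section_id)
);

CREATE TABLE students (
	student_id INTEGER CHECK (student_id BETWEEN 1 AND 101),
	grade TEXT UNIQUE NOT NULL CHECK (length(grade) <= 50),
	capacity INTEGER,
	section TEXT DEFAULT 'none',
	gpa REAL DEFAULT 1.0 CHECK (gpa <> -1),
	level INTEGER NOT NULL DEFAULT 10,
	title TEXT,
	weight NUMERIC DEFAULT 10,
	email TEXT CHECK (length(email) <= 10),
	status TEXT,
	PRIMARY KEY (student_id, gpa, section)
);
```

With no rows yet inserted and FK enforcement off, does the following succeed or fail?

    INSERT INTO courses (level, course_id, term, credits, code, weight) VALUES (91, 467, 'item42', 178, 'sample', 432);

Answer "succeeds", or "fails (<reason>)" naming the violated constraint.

succeeds

NOT NULL columns: course_id is supplied; credits is supplied.
CHECK constraints: 178 satisfies (credits >= 1).
No constraint is violated.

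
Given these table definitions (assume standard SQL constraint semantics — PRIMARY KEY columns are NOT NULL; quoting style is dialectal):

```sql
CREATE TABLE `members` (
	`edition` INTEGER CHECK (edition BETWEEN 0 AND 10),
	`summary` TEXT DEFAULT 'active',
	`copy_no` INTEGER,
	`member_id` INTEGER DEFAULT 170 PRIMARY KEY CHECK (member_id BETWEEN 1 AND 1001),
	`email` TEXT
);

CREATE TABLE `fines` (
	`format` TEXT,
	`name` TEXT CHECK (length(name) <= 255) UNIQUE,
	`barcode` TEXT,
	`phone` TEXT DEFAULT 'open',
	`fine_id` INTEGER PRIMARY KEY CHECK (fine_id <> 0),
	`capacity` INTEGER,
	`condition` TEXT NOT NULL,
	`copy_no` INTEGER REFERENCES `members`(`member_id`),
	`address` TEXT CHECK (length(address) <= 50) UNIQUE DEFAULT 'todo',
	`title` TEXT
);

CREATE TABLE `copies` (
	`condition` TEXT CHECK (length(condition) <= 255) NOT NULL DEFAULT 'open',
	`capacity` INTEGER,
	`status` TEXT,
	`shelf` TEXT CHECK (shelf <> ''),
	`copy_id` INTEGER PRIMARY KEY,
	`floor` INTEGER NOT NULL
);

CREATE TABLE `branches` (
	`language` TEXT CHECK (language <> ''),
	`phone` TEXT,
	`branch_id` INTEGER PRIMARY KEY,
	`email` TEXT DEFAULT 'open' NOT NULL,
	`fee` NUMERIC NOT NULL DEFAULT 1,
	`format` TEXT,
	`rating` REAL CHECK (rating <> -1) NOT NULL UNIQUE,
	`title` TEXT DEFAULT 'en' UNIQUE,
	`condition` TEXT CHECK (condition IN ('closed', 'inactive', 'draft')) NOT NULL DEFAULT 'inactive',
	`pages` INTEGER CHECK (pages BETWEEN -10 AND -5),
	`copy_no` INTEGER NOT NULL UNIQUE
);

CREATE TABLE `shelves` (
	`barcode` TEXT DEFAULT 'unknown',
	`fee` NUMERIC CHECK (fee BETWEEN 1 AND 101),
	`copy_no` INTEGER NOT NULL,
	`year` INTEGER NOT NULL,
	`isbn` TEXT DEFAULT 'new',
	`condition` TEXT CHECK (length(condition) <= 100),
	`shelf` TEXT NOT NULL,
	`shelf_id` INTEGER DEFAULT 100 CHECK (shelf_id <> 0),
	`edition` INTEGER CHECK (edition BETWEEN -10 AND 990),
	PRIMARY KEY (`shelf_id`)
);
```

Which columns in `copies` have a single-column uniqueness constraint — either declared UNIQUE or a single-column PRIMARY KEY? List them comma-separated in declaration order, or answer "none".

- condition: no UNIQUE or single-column PK constraint.
- capacity: no UNIQUE or single-column PK constraint.
- status: no UNIQUE or single-column PK constraint.
- shelf: no UNIQUE or single-column PK constraint.
- copy_id: single-column PRIMARY KEY → unique.
- floor: no UNIQUE or single-column PK constraint.

copy_id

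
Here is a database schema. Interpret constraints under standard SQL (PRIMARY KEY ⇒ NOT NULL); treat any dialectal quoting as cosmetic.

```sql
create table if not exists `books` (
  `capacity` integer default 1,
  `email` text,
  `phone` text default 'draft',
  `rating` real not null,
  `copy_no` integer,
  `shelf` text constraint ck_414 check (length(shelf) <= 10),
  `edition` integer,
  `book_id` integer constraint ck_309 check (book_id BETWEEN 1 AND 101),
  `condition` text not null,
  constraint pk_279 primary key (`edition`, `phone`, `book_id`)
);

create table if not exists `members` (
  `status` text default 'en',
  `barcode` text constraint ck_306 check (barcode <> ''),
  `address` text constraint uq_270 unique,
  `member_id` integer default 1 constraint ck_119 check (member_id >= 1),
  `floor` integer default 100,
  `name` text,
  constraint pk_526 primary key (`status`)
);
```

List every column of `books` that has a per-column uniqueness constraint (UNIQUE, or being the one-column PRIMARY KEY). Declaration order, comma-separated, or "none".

- capacity: no UNIQUE or single-column PK constraint.
- email: no UNIQUE or single-column PK constraint.
- phone: part of a composite PRIMARY KEY — only the tuple is unique, not this column on its own.
- rating: no UNIQUE or single-column PK constraint.
- copy_no: no UNIQUE or single-column PK constraint.
- shelf: no UNIQUE or single-column PK constraint.
- edition: part of a composite PRIMARY KEY — only the tuple is unique, not this column on its own.
- book_id: part of a composite PRIMARY KEY — only the tuple is unique, not this column on its own.
- condition: no UNIQUE or single-column PK constraint.

none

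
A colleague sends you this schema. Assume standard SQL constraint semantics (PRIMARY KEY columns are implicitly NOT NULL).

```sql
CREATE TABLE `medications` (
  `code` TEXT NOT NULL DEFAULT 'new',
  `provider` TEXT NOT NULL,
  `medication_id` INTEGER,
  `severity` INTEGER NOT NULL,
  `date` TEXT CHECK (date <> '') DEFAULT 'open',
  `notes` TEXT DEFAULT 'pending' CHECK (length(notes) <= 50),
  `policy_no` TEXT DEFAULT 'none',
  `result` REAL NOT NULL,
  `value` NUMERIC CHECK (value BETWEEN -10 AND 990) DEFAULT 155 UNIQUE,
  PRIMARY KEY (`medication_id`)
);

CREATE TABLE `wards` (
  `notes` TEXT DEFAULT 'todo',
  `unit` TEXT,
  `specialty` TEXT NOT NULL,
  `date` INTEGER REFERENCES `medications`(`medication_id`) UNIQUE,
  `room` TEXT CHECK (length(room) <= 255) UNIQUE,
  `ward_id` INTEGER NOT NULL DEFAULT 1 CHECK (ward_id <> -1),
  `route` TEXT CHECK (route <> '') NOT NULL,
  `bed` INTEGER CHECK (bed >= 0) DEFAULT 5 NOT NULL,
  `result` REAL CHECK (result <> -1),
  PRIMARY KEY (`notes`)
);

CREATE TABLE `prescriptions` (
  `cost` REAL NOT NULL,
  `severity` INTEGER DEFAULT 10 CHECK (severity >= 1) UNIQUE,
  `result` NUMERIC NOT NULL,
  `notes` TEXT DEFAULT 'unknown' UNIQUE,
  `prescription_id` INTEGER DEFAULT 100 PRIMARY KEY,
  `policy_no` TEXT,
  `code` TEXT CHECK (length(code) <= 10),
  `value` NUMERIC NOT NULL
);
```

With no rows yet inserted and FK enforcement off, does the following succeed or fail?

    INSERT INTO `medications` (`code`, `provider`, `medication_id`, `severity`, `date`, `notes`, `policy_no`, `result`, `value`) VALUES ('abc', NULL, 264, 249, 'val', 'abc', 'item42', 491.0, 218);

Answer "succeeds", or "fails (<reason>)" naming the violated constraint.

fails (NOT NULL on provider)

provider is explicitly set to NULL, but provider is declared NOT NULL.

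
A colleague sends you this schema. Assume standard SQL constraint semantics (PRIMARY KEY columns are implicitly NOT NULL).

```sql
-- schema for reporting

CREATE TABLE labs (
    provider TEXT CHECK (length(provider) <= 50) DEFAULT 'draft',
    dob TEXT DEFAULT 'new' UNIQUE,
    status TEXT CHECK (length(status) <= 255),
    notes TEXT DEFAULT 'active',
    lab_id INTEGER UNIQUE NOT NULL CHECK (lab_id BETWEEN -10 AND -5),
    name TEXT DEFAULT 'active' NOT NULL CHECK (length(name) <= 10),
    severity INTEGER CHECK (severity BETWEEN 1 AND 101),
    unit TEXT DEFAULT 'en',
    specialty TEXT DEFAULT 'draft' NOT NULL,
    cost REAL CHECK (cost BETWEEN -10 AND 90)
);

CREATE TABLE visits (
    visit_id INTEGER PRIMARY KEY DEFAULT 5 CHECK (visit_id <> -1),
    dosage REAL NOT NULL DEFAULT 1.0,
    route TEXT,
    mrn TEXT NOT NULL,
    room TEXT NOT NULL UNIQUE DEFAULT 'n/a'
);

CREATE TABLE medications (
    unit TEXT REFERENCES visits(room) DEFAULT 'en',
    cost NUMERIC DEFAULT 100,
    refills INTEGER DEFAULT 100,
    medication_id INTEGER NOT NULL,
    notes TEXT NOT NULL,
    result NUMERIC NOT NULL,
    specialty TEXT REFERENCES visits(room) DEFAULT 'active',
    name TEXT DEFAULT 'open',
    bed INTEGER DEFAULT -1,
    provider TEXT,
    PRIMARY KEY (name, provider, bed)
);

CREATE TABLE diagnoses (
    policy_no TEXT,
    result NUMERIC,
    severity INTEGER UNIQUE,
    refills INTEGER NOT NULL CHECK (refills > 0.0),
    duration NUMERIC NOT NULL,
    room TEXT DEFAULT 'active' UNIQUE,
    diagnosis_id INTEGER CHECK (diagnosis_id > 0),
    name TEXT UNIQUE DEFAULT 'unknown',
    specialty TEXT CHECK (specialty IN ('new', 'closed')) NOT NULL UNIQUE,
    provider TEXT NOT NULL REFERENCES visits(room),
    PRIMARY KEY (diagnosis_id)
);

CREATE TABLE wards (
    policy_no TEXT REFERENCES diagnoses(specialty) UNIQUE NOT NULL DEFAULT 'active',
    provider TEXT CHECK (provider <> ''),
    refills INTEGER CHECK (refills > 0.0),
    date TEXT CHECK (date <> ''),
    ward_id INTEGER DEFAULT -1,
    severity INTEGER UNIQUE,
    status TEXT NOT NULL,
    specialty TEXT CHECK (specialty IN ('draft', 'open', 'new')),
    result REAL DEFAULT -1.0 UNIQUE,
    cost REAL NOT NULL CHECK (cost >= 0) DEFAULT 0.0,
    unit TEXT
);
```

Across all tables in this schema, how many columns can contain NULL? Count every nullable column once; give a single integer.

labs: 7 nullable (provider, dob, status, notes, severity, unit, cost — PK none and explicit NOT NULL columns excluded).
visits: 1 nullable (route — PK (visit_id) and explicit NOT NULL columns excluded).
medications: 4 nullable (unit, cost, refills, specialty — PK (name, provider, bed) and explicit NOT NULL columns excluded).
diagnoses: 5 nullable (policy_no, result, severity, room, name — PK (diagnosis_id) and explicit NOT NULL columns excluded).
wards: 8 nullable (provider, refills, date, ward_id, severity, specialty, result, unit — PK none and explicit NOT NULL columns excluded).
Total: 7 + 1 + 4 + 5 + 8 = 25.

25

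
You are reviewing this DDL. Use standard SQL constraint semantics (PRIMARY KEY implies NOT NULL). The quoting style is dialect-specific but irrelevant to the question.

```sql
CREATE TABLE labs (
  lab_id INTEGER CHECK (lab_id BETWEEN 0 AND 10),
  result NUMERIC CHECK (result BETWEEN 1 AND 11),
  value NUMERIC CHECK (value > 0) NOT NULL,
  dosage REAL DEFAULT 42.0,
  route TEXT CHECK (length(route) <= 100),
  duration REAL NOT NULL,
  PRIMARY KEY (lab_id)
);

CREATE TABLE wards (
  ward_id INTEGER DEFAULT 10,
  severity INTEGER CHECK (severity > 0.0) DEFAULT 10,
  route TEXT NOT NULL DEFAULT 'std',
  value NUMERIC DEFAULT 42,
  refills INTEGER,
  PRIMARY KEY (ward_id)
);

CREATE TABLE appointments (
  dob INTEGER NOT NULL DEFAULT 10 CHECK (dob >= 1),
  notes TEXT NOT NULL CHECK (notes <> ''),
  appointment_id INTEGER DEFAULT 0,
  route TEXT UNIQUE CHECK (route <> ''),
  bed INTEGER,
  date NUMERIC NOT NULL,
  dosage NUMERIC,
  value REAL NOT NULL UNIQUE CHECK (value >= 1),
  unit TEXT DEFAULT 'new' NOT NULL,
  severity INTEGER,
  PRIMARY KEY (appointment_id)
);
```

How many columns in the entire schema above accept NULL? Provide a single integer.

10

labs: 3 nullable (result, dosage, route — PK (lab_id) and explicit NOT NULL columns excluded).
wards: 3 nullable (severity, value, refills — PK (ward_id) and explicit NOT NULL columns excluded).
appointments: 4 nullable (route, bed, dosage, severity — PK (appointment_id) and explicit NOT NULL columns excluded).
Total: 3 + 3 + 4 = 10.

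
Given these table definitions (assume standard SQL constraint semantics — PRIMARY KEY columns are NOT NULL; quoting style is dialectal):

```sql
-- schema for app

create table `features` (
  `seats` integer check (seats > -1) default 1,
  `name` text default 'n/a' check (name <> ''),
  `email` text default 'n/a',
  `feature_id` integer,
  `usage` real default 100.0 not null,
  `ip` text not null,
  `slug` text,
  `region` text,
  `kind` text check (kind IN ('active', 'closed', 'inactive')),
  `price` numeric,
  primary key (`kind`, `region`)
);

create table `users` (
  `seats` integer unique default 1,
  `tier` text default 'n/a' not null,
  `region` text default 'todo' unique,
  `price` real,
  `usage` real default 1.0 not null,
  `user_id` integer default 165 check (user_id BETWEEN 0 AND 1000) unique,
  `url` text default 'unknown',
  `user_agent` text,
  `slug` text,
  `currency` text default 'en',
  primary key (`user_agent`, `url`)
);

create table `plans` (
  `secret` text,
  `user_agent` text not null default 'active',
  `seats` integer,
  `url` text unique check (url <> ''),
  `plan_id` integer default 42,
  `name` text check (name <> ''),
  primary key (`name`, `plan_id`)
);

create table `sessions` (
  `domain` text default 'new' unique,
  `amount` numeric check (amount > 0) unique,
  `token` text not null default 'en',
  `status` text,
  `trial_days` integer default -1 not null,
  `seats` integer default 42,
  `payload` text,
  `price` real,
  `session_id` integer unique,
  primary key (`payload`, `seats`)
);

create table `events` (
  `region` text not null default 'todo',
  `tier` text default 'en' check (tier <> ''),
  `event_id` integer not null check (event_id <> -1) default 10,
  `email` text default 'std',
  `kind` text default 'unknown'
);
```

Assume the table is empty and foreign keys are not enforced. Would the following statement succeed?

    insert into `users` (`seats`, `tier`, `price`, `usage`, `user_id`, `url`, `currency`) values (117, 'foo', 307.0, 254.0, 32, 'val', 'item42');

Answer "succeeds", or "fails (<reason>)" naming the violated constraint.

fails (NOT NULL on user_agent)

user_agent is omitted from the column list and has no DEFAULT, so it would receive NULL.
But user_agent is part of the PRIMARY KEY (implied NOT NULL).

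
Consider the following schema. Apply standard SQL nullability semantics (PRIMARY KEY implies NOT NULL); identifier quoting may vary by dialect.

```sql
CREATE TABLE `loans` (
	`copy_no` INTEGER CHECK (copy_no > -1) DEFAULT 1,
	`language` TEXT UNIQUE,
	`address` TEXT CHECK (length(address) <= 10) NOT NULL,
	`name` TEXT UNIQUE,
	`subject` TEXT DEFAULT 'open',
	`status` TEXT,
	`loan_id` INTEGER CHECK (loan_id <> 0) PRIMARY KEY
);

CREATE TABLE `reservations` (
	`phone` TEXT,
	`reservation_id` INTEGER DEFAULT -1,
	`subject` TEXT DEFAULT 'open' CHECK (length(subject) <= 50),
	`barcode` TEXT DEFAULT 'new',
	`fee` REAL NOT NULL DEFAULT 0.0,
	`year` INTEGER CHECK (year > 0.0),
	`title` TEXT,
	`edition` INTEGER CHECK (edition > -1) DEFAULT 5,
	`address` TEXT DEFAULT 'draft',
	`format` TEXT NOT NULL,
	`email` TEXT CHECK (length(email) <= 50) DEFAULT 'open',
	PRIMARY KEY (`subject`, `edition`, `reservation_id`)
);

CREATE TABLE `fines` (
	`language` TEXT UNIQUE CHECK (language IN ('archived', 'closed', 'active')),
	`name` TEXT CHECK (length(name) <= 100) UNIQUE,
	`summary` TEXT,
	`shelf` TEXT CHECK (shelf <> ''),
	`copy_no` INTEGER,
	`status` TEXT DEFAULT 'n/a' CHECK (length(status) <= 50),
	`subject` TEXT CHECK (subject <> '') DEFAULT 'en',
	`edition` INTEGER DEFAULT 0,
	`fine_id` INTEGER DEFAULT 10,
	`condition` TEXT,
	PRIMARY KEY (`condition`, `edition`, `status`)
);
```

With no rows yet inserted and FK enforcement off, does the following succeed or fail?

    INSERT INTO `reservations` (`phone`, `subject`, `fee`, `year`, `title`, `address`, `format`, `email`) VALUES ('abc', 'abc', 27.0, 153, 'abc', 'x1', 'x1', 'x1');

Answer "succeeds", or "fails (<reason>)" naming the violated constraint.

NOT NULL columns: edition defaults to 5; fee is supplied; format is supplied; reservation_id defaults to -1; subject is supplied.
CHECK constraints: 'abc' satisfies (length(subject) <= 50); 153 satisfies (year > 0.0); 'x1' satisfies (length(email) <= 50).
No constraint is violated.

succeeds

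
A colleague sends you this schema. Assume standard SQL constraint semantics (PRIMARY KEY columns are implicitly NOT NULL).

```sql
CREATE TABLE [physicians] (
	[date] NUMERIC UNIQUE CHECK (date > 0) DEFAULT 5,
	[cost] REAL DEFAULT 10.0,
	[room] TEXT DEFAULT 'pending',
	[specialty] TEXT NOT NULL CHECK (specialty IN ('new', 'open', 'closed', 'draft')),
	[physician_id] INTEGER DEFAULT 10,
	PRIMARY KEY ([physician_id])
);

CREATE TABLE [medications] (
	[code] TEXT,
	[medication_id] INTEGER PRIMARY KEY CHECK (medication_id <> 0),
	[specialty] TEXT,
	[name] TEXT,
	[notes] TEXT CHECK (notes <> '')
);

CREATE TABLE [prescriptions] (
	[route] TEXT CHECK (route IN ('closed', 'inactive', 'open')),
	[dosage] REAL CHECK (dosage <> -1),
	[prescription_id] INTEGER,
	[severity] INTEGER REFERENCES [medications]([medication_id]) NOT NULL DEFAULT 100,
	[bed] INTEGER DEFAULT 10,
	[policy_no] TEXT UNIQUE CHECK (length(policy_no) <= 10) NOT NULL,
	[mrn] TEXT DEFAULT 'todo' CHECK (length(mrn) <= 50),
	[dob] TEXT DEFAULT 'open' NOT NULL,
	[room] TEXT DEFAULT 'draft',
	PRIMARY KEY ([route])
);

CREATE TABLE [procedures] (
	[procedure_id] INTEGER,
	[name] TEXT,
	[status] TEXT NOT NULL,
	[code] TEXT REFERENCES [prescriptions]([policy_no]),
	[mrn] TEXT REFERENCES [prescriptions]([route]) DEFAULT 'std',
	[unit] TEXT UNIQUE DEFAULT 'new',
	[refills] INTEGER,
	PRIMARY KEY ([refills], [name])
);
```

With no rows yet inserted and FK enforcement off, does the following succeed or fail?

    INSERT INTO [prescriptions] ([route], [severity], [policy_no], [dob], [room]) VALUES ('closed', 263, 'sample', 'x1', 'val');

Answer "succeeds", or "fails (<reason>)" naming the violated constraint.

succeeds

NOT NULL columns: dob is supplied; policy_no is supplied; route is supplied; severity is supplied.
CHECK constraints: 'closed' satisfies (route IN ('closed', 'inactive', 'open')); 'sample' satisfies (length(policy_no) <= 10).
No constraint is violated.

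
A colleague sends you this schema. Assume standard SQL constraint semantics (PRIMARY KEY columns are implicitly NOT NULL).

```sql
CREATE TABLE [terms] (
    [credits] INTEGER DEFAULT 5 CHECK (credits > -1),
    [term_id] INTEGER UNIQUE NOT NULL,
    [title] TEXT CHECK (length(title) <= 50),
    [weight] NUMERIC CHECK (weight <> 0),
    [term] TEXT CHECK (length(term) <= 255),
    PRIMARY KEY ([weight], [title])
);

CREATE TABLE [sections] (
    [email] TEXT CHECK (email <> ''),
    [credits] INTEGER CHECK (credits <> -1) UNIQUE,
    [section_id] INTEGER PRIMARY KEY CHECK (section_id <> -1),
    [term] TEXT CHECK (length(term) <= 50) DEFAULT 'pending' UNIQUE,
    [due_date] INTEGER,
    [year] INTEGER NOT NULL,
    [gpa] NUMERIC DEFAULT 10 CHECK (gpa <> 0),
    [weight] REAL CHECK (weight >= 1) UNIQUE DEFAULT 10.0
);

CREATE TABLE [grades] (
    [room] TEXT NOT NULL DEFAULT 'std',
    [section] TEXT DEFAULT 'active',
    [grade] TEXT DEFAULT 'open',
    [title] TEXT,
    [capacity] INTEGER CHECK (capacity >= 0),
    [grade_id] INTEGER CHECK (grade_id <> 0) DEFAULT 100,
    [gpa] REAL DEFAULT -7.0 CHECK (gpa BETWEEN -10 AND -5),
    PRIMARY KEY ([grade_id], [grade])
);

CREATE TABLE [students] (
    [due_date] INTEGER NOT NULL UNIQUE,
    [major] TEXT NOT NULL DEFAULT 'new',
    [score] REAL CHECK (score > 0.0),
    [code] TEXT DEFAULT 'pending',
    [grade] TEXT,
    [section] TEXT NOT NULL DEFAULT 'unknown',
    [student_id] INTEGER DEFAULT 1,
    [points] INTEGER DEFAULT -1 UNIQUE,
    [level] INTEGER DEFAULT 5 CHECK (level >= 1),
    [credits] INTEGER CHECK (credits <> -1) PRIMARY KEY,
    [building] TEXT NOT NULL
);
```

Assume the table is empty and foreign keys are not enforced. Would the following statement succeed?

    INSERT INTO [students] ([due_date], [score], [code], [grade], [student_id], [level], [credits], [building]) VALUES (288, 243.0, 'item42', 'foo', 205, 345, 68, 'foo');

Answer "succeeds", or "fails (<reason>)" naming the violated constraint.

NOT NULL columns: building is supplied; credits is supplied; due_date is supplied; major defaults to 'new'; section defaults to 'unknown'.
CHECK constraints: 243.0 satisfies (score > 0.0); 345 satisfies (level >= 1); 68 satisfies (credits <> -1).
No constraint is violated.

succeeds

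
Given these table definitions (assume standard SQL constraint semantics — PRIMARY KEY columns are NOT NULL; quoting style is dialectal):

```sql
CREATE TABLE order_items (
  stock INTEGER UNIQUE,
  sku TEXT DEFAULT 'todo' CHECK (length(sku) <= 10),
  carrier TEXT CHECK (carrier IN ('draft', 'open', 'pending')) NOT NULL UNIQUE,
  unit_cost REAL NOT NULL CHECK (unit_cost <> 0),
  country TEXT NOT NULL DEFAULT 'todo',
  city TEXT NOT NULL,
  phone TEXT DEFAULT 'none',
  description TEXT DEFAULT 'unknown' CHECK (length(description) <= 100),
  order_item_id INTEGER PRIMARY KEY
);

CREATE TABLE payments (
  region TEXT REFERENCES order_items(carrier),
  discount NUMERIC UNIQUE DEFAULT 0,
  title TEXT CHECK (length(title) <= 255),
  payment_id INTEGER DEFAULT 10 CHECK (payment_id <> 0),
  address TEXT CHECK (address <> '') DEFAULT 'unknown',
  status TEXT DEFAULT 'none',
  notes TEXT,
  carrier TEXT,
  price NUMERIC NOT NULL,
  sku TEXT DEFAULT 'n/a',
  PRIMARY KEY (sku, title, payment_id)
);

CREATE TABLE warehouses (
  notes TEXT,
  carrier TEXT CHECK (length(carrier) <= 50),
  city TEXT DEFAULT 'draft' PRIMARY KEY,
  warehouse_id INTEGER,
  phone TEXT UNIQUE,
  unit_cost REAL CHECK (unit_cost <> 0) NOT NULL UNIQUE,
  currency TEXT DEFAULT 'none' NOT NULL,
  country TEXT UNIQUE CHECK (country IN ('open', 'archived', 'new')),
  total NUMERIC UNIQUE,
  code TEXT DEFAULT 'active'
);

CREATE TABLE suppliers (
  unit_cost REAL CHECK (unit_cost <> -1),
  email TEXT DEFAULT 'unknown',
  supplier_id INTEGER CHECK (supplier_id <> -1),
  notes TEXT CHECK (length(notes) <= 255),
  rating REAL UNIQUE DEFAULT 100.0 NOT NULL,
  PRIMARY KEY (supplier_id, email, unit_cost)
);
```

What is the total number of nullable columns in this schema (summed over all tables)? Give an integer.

order_items: 4 nullable (stock, sku, phone, description — PK (order_item_id) and explicit NOT NULL columns excluded).
payments: 6 nullable (region, discount, address, status, notes, carrier — PK (sku, title, payment_id) and explicit NOT NULL columns excluded).
warehouses: 7 nullable (notes, carrier, warehouse_id, phone, country, total, code — PK (city) and explicit NOT NULL columns excluded).
suppliers: 1 nullable (notes — PK (supplier_id, email, unit_cost) and explicit NOT NULL columns excluded).
Total: 4 + 6 + 7 + 1 = 18.

18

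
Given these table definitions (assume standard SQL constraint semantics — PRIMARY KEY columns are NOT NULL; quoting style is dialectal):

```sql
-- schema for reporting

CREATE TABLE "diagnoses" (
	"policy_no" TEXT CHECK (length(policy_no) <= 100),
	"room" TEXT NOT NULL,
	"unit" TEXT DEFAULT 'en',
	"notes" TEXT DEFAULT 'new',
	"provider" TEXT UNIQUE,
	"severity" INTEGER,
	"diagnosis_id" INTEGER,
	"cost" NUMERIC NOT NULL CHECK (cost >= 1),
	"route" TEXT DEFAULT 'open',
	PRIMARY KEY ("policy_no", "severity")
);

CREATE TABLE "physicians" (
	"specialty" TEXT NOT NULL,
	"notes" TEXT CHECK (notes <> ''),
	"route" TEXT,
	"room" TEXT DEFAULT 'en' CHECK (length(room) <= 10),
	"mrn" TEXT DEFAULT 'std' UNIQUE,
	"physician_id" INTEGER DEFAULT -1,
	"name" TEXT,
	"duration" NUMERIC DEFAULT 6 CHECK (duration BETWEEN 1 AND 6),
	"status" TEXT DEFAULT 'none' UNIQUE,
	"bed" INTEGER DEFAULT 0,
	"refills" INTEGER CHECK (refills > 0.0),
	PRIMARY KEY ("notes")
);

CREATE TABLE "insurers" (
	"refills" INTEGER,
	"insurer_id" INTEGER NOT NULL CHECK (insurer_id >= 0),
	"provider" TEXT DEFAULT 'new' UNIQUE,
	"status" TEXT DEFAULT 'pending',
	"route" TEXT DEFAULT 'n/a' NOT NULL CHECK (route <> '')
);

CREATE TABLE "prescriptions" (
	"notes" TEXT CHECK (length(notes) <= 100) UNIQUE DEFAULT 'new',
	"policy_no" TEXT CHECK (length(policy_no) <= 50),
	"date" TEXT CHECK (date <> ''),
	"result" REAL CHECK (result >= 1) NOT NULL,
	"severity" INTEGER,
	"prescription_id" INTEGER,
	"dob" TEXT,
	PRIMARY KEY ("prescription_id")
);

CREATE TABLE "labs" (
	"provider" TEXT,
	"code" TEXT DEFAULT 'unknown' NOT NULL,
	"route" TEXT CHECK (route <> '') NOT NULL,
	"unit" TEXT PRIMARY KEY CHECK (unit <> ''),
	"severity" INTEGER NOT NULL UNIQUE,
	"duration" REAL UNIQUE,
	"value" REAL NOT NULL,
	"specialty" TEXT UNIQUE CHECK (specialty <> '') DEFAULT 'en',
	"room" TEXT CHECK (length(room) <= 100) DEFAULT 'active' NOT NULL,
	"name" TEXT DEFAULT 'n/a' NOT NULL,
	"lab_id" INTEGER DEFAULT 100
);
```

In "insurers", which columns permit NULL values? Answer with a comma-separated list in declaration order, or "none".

- refills: no NOT NULL constraint applies → nullable.
- insurer_id: declared NOT NULL → not nullable.
- provider: UNIQUE does not imply NOT NULL → nullable.
- status: DEFAULT only fills an omitted column; an explicit NULL is still allowed → nullable.
- route: declared NOT NULL → not nullable.

refills, provider, status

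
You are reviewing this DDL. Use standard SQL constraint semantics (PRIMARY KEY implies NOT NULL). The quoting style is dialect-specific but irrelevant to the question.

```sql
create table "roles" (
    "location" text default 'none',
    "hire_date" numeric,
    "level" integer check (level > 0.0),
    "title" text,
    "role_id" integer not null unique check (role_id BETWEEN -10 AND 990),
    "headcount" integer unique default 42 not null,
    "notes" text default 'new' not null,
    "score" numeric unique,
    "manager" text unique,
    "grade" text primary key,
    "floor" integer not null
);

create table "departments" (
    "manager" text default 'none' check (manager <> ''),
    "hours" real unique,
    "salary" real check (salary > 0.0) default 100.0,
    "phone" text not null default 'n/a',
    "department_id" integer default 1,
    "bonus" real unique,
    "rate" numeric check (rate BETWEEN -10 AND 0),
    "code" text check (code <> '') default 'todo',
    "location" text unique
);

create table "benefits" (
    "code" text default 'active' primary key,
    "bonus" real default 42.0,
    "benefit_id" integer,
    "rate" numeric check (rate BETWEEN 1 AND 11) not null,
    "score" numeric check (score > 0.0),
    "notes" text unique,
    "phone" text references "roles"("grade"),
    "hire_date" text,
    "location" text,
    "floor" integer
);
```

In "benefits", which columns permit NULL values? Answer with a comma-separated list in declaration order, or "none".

bonus, benefit_id, score, notes, phone, hire_date, location, floor

- code: part of the PRIMARY KEY, which implies NOT NULL → not nullable.
- bonus: DEFAULT only fills an omitted column; an explicit NULL is still allowed → nullable.
- benefit_id: no NOT NULL constraint applies → nullable.
- rate: declared NOT NULL → not nullable.
- score: CHECK does not forbid NULL (a CHECK constraint passes when its expression is NULL) → nullable.
- notes: UNIQUE does not imply NOT NULL → nullable.
- phone: a foreign key column may be NULL unless separately constrained → nullable.
- hire_date: no NOT NULL constraint applies → nullable.
- location: no NOT NULL constraint applies → nullable.
- floor: no NOT NULL constraint applies → nullable.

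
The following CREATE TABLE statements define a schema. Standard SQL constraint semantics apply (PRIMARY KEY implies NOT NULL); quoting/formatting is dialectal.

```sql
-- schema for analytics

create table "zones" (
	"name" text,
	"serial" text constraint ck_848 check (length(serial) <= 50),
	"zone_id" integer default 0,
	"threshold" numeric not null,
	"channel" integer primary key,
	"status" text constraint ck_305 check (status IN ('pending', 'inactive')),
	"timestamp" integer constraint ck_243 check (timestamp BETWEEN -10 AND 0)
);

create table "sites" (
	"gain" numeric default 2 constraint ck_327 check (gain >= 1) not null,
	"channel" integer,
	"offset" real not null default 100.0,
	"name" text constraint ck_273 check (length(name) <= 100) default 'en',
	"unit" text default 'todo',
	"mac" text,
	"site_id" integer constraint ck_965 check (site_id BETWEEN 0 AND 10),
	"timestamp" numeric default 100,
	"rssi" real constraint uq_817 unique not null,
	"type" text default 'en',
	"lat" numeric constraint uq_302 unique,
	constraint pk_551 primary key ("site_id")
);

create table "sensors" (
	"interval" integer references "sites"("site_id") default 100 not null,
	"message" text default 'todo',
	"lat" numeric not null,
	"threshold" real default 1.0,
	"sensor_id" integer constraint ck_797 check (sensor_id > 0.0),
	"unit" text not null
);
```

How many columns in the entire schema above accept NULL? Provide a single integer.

zones: 5 nullable (name, serial, zone_id, status, timestamp — PK (channel) and explicit NOT NULL columns excluded).
sites: 7 nullable (channel, name, unit, mac, timestamp, type, lat — PK (site_id) and explicit NOT NULL columns excluded).
sensors: 3 nullable (message, threshold, sensor_id — PK none and explicit NOT NULL columns excluded).
Total: 5 + 7 + 3 = 15.

15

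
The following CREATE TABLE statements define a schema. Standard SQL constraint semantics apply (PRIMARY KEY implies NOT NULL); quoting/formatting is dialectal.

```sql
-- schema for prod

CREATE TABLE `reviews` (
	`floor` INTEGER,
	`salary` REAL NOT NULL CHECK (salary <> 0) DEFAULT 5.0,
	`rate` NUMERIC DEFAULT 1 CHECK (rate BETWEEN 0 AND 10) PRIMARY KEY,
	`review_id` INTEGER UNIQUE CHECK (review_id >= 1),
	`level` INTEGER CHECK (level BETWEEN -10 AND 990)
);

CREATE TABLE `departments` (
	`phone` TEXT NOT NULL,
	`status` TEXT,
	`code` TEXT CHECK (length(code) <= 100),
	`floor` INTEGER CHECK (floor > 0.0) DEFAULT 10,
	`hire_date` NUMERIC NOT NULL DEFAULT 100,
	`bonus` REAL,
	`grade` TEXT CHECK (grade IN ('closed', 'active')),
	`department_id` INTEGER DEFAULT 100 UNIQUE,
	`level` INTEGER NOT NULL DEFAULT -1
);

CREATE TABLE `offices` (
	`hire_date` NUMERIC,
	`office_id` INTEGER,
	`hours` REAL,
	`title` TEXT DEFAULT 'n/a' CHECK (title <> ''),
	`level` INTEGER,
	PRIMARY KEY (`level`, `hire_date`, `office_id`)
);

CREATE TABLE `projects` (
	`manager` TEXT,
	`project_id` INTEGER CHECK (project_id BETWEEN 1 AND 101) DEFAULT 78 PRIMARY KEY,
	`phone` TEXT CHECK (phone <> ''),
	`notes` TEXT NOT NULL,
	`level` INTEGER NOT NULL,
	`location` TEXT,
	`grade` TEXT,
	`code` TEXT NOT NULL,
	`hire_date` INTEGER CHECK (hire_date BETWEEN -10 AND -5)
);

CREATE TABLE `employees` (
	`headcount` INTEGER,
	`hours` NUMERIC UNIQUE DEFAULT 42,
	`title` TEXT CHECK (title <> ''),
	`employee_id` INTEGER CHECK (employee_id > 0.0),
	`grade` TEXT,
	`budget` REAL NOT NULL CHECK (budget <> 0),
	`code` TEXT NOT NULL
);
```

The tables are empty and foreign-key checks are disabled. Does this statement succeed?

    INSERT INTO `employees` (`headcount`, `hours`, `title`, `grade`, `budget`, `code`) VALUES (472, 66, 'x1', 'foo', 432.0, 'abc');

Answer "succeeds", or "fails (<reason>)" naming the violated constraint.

succeeds

NOT NULL columns: budget is supplied; code is supplied.
CHECK constraints: 'x1' satisfies (title <> ''); 432.0 satisfies (budget <> 0).
No constraint is violated.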